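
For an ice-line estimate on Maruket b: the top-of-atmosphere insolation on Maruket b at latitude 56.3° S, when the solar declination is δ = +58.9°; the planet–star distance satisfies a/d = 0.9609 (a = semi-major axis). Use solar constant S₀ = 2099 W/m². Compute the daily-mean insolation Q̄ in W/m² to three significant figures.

cos H₀ = −tan(-56.3°) tan(+58.900°) = 2.4856 ≥ 1 ⇒ polar night, H₀ = 0 and Q̄ = 0.
Inverse-square distance factor (a/d)² = 0.9609² = 0.923329.

Q̄ ≈ 0.00 W/m²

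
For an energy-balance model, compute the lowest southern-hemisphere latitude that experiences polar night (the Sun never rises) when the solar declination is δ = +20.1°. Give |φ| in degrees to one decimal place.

|φ| = 69.9°

Polar night requires cos H₀ = −tan φ tan δ ≥ 1, i.e. tan φ tan δ ≤ −1.
The boundary is |tan φ| · |tan δ| = 1, so |φ| = 90° − |δ| = 90° − 20.1° = 69.9° in the southern hemisphere.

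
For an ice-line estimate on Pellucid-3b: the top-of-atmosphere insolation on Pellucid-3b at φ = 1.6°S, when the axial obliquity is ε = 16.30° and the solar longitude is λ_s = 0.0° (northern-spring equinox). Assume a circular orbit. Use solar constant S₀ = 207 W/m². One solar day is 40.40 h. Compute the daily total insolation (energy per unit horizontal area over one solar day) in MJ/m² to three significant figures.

Solar declination: sin δ = sin ε · sin λ_s = sin 16.30° × sin 0.0° = 0.00000, so δ = +0.000°.
cos H₀ = −tan(-1.6°) tan(+0.000°) = 0.0000, H₀ = 1.5708 rad.
Bracket: H₀ sin φ sin δ + cos φ cos δ sin H₀ = 1.5708×-0.02792×0.00000 + 0.99961×1.00000×1.00000 = -0.000000 + 0.999610 = 0.999610.
Q̄ = (S₀/π) × [bracket] = (207/π) × 0.999610 = 65.864 W/m².
Daily total = Q̄ × 40.40 h × 3600 s/h = 65.864 × 40.40 × 3600 / 10⁶ = 9.579 MJ/m².

9.58 MJ/m²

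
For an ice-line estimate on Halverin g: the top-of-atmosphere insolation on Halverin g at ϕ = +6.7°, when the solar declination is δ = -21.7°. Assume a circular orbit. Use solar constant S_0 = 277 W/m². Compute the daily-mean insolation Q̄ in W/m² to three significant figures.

Q̄ ≈ 75.5 W/m²

cos h₀ = −tan(+6.7°) tan(-21.700°) = 0.0467, h₀ = 1.5240 rad.
Bracket: h₀ sin ϕ sin δ + cos ϕ cos δ sin h₀ = 1.5240×0.11667×-0.36975 + 0.99317×0.92913×0.99891 = -0.065743 + 0.921778 = 0.856035.
Q̄ = (S_0/π) × [bracket] = (277/π) × 0.856035 = 75.48 W/m².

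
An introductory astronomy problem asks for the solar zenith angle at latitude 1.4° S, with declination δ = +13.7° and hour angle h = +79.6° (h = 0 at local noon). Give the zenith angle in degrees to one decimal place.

θ_z = 80.2°

cos θ_z = sin φ sin δ + cos φ cos δ cos h = -0.005786 + 0.175331 = 0.169545.
θ_z = arccos(0.169545) = 80.2°.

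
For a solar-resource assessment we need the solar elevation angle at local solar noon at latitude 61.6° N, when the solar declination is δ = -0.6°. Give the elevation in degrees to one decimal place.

27.8°

At local noon the hour angle is zero, so the zenith angle equals |ϕ − δ| = |+61.6° − (-0.600°)| = 62.200°.
Elevation = 90° − 62.200° = 27.8°.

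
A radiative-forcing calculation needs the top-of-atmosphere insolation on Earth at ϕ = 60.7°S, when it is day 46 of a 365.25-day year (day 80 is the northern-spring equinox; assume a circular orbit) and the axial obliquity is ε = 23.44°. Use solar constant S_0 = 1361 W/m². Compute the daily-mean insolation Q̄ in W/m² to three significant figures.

Solar longitude: L_s = 360° × (46 − 80)/365.25 = -33.511°, i.e. -33.511° + 360° = 326.489°.
sin δ = sin 23.44° × sin 326.489° = -0.21962, so δ = -12.687°.
cos h₀ = −tan(-60.7°) tan(-12.687°) = -0.4012, h₀ = 1.9836 rad.
Bracket: h₀ sin ϕ sin δ + cos ϕ cos δ sin h₀ = 1.9836×-0.87207×-0.21962 + 0.48938×0.97559×0.91601 = 0.379907 + 0.437335 = 0.817242.
Q̄ = (S_0/π) × [bracket] = (1361/π) × 0.817242 = 354.0 W/m².

Q̄ ≈ 354 W/m²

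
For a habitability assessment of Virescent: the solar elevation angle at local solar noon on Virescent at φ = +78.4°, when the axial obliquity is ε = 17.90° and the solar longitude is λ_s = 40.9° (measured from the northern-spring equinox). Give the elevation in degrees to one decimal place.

23.2°

Solar declination: sin δ = sin ε · sin λ_s = sin 17.90° × sin 40.9° = 0.20124, so δ = +11.609°.
At local noon the hour angle is zero, so the zenith angle equals |φ − δ| = |+78.4° − (+11.609°)| = 66.791°.
Elevation = 90° − 66.791° = 23.2°.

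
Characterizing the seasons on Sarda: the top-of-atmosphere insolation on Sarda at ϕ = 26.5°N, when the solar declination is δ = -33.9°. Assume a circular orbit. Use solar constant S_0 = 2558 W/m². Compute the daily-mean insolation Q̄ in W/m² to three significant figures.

Q̄ ≈ 321 W/m²

cos h₀ = −tan(+26.5°) tan(-33.900°) = 0.3350, h₀ = 1.2292 rad.
Bracket: h₀ sin ϕ sin δ + cos ϕ cos δ sin h₀ = 1.2292×0.44620×-0.55775 + 0.89493×0.83001×0.94221 = -0.305909 + 0.699874 = 0.393965.
Q̄ = (S_0/π) × [bracket] = (2558/π) × 0.393965 = 320.8 W/m².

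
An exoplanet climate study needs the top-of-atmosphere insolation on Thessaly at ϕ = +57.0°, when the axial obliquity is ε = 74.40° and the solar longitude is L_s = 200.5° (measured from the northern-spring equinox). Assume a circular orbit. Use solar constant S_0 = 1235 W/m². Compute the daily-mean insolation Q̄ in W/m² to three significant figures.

Solar declination: sin δ = sin ε · sin L_s = sin 74.40° × sin 200.5° = -0.33731, so δ = -19.713°.
cos h₀ = −tan(+57.0°) tan(-19.713°) = 0.5517, h₀ = 0.9863 rad.
Bracket: h₀ sin ϕ sin δ + cos ϕ cos δ sin h₀ = 0.9863×0.83867×-0.33731 + 0.54464×0.94139×0.83402 = -0.279016 + 0.427618 = 0.148602.
Q̄ = (S_0/π) × [bracket] = (1235/π) × 0.148602 = 58.42 W/m².

Q̄ ≈ 58.4 W/m²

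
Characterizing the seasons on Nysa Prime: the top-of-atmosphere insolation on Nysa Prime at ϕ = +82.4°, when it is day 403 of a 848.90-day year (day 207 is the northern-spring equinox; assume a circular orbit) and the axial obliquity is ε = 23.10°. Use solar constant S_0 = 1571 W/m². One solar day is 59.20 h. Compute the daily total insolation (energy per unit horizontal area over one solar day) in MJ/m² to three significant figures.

Solar longitude: L_s = 360° × (403 − 207)/848.90 = 83.119°.
sin δ = sin 23.10° × sin 83.119° = 0.38951, so δ = +22.924°.
cos h₀ = −tan(+82.4°) tan(+22.924°) = -3.1696 ≤ −1 ⇒ polar day, h₀ = π.
Bracket: h₀ sin ϕ sin δ + cos ϕ cos δ sin h₀ = 3.1416×0.99122×0.38951 + 0.13226×0.92102×0.00000 = 1.212941 + 0.000000 = 1.212941.
Q̄ = (S_0/π) × [bracket] = (1571/π) × 1.212941 = 606.55 W/m².
Daily total = Q̄ × 59.20 h × 3600 s/h = 606.55 × 59.20 × 3600 / 10⁶ = 129.3 MJ/m².

129 MJ/m²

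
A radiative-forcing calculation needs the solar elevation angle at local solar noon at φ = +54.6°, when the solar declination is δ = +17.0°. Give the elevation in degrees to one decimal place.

At local noon the hour angle is zero, so the zenith angle equals |φ − δ| = |+54.6° − (+17.000°)| = 37.600°.
Elevation = 90° − 37.600° = 52.4°.

52.4°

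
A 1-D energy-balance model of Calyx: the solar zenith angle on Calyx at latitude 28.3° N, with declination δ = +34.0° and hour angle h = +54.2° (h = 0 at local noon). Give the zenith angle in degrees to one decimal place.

θ_z = 46.2°

cos θ_z = sin φ sin δ + cos φ cos δ cos h = 0.265107 + 0.426989 = 0.692096.
θ_z = arccos(0.692096) = 46.2°.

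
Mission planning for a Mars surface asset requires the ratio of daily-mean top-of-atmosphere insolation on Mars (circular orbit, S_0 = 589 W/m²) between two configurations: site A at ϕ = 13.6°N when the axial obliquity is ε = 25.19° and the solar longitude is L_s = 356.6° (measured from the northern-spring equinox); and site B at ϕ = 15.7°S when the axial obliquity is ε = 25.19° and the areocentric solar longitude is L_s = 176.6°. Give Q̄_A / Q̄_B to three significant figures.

— Configuration A (ϕ=+13.6°):
Solar declination: sin δ = sin ε · sin L_s = sin 25.19° × sin 356.6° = -0.02524, so δ = -1.446°.
cos h₀ = −tan(+13.6°) tan(-1.446°) = 0.0061, h₀ = 1.5647 rad.
Bracket: h₀ sin ϕ sin δ + cos ϕ cos δ sin h₀ = 1.5647×0.23514×-0.02524 + 0.97196×0.99968×0.99998 = -0.009286 + 0.971630 = 0.962344.
Q̄ = (S_0/π) × [bracket] = (589/π) × 0.962344 = 180.42 W/m².
— Configuration B (ϕ=-15.7°):
sin δ = sin 25.19° × sin 176.6° = 0.02524, so δ = +1.446°.
cos h₀ = −tan(-15.7°) tan(+1.446°) = 0.0071, h₀ = 1.5637 rad.
Bracket: h₀ sin ϕ sin δ + cos ϕ cos δ sin h₀ = 1.5637×-0.27060×0.02524 + 0.96269×0.99968×0.99997 = -0.010680 + 0.962353 = 0.951673.
Q̄ = (S_0/π) × [bracket] = (589/π) × 0.951673 = 178.42 W/m².
Ratio Q̄_A / Q̄_B = 180.42 / 178.42 = 1.011.

Q̄_A / Q̄_B ≈ 1.01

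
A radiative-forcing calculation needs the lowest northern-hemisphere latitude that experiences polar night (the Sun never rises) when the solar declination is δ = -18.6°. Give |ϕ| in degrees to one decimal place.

|ϕ| = 71.4°

Polar night requires cos h₀ = −tan ϕ tan δ ≥ 1, i.e. tan ϕ tan δ ≤ −1.
The boundary is |tan ϕ| · |tan δ| = 1, so |ϕ| = 90° − |δ| = 90° − 18.6° = 71.4° in the northern hemisphere.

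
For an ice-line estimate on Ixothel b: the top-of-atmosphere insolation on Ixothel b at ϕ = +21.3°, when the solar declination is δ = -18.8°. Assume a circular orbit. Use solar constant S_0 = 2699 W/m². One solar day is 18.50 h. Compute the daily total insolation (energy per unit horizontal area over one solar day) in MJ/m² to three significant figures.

cos h₀ = −tan(+21.3°) tan(-18.800°) = 0.1327, h₀ = 1.4377 rad.
Bracket: h₀ sin ϕ sin δ + cos ϕ cos δ sin h₀ = 1.4377×0.36325×-0.32227 + 0.93169×0.94665×0.99115 = -0.168304 + 0.874179 = 0.705875.
Q̄ = (S_0/π) × [bracket] = (2699/π) × 0.705875 = 606.43 W/m².
Daily total = Q̄ × 18.50 h × 3600 s/h = 606.43 × 18.50 × 3600 / 10⁶ = 40.39 MJ/m².

40.4 MJ/m²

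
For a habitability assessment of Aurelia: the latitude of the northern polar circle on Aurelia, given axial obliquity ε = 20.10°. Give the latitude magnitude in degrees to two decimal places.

69.90°

The polar circle is the lowest latitude that experiences at least one full rotation of continuous daylight at the northern-summer solstice; it lies at |ϕ| = 90° − ε = 90° − 20.10° = 69.90°.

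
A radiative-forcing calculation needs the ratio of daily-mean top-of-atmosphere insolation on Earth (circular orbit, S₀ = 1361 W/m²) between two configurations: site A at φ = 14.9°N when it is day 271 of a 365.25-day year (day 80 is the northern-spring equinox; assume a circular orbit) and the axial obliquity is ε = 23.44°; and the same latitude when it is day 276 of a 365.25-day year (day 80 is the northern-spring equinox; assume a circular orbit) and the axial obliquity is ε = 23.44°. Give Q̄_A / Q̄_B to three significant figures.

Q̄_A / Q̄_B ≈ 1.02

— Configuration A (φ=+14.9°):
Solar longitude: λ_s = 360° × (271 − 80)/365.25 = 188.255°.
sin δ = sin 23.44° × sin 188.255° = -0.05711, so δ = -3.274°.
cos H₀ = −tan(+14.9°) tan(-3.274°) = 0.0152, H₀ = 1.5556 rad.
Bracket: H₀ sin φ sin δ + cos φ cos δ sin H₀ = 1.5556×0.25713×-0.05711 + 0.96638×0.99837×0.99988 = -0.022844 + 0.964689 = 0.941845.
Q̄ = (S₀/π) × [bracket] = (1361/π) × 0.941845 = 408.03 W/m².
— Configuration B (φ=+14.9°):
Solar longitude: λ_s = 360° × (276 − 80)/365.25 = 193.183°.
sin δ = sin 23.44° × sin 193.183° = -0.09072, so δ = -5.205°.
cos H₀ = −tan(+14.9°) tan(-5.205°) = 0.0242, H₀ = 1.5466 rad.
Bracket: H₀ sin φ sin δ + cos φ cos δ sin H₀ = 1.5466×0.25713×-0.09072 + 0.96638×0.99588×0.99971 = -0.036077 + 0.962119 = 0.926042.
Q̄ = (S₀/π) × [bracket] = (1361/π) × 0.926042 = 401.18 W/m².
Ratio Q̄_A / Q̄_B = 408.03 / 401.18 = 1.017.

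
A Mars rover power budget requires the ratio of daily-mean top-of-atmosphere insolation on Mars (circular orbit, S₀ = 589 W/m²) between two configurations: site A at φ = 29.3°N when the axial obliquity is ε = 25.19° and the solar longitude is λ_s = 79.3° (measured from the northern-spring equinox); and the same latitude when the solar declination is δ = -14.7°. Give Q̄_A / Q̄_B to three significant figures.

— Configuration A (φ=+29.3°):
Solar declination: sin δ = sin ε · sin λ_s = sin 25.19° × sin 79.3° = 0.41822, so δ = +24.722°.
cos H₀ = −tan(+29.3°) tan(+24.722°) = -0.2584, H₀ = 1.8321 rad.
Bracket: H₀ sin φ sin δ + cos φ cos δ sin H₀ = 1.8321×0.48938×0.41822 + 0.87207×0.90835×0.96604 = 0.374973 + 0.765244 = 1.140217.
Q̄ = (S₀/π) × [bracket] = (589/π) × 1.140217 = 213.77 W/m².
— Configuration B (φ=+29.3°):
cos H₀ = −tan(+29.3°) tan(-14.700°) = 0.1472, H₀ = 1.4230 rad.
Bracket: H₀ sin φ sin δ + cos φ cos δ sin H₀ = 1.4230×0.48938×-0.25376 + 0.87207×0.96727×0.98910 = -0.176715 + 0.834333 = 0.657618.
Q̄ = (S₀/π) × [bracket] = (589/π) × 0.657618 = 123.29 W/m².
Ratio Q̄_A / Q̄_B = 213.77 / 123.29 = 1.734.

Q̄_A / Q̄_B ≈ 1.73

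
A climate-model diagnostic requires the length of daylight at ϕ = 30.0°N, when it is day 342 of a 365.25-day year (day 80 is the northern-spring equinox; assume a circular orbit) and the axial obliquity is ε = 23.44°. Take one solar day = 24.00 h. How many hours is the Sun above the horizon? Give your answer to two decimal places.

10.12 h

Solar longitude: L_s = 360° × (342 − 80)/365.25 = 258.234°.
sin δ = sin 23.44° × sin 258.234° = -0.38943, so δ = -22.919°.
cos h₀ = −tan ϕ · tan δ = −tan(+30.0°) × tan(-22.919°) = 0.2441, so h₀ = 1.3242 rad = 75.87°.
Daylight = 2h₀/(2π) × 24.00 h = (1.3242/π) × 24.00 = 10.12 h.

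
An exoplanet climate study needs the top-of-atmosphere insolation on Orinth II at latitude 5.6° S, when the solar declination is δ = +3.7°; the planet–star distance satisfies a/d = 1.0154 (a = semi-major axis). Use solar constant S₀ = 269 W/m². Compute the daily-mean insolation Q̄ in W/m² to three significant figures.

cos H₀ = −tan(-5.6°) tan(+3.700°) = 0.0063, H₀ = 1.5645 rad.
Bracket: H₀ sin φ sin δ + cos φ cos δ sin H₀ = 1.5645×-0.09758×0.06453 + 0.99523×0.99792×0.99998 = -0.009851 + 0.993140 = 0.983289.
Inverse-square distance factor (a/d)² = 1.0154² = 1.031037.
Q̄ = (S₀/π) × 1.031037 × [bracket] = (269/π) × 1.031037 × 0.983289 = 86.81 W/m².

Q̄ ≈ 86.8 W/m²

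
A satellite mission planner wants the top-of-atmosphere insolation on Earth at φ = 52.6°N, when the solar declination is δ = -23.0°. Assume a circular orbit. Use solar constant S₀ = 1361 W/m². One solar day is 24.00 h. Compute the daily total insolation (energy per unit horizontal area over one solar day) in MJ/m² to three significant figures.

cos H₀ = −tan(+52.6°) tan(-23.000°) = 0.5552, H₀ = 0.9822 rad.
Bracket: H₀ sin φ sin δ + cos φ cos δ sin H₀ = 0.9822×0.79441×-0.39073 + 0.60738×0.92050×0.83172 = -0.304875 + 0.465009 = 0.160134.
Q̄ = (S₀/π) × [bracket] = (1361/π) × 0.160134 = 69.373 W/m².
Daily total = Q̄ × 24.00 h × 3600 s/h = 69.373 × 24.00 × 3600 / 10⁶ = 5.994 MJ/m².

5.99 MJ/m²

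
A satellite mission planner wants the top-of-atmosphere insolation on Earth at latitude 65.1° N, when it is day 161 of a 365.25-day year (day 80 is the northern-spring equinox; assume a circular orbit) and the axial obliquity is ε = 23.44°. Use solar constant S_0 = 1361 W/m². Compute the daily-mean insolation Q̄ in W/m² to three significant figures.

Q̄ ≈ 487 W/m²

Solar longitude: L_s = 360° × (161 − 80)/365.25 = 79.836°.
sin δ = sin 23.44° × sin 79.836° = 0.39155, so δ = +23.051°.
cos h₀ = −tan(+65.1°) tan(+23.051°) = -0.9167, h₀ = 2.7305 rad.
Bracket: h₀ sin ϕ sin δ + cos ϕ cos δ sin h₀ = 2.7305×0.90704×0.39155 + 0.42104×0.92016×0.39957 = 0.969741 + 0.154803 = 1.124544.
Q̄ = (S_0/π) × [bracket] = (1361/π) × 1.124544 = 487.2 W/m².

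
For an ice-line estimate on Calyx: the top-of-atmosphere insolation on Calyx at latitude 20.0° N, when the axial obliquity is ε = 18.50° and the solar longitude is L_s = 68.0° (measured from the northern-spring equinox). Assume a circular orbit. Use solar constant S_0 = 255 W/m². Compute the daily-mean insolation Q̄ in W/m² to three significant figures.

Solar declination: sin δ = sin ε · sin L_s = sin 18.50° × sin 68.0° = 0.29420, so δ = +17.110°.
cos h₀ = −tan(+20.0°) tan(+17.110°) = -0.1120, h₀ = 1.6831 rad.
Bracket: h₀ sin ϕ sin δ + cos ϕ cos δ sin h₀ = 1.6831×0.34202×0.29420 + 0.93969×0.95574×0.99370 = 0.169357 + 0.892441 = 1.061798.
Q̄ = (S_0/π) × [bracket] = (255/π) × 1.061798 = 86.19 W/m².

Q̄ ≈ 86.2 W/m²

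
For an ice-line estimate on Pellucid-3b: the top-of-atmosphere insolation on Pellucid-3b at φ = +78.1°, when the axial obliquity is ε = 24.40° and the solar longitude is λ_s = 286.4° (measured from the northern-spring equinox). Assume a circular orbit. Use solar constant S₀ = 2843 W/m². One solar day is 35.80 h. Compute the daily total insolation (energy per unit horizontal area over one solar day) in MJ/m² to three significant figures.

Solar declination: sin δ = sin ε · sin λ_s = sin 24.40° × sin 286.4° = -0.39630, so δ = -23.347°.
cos H₀ = −tan(+78.1°) tan(-23.347°) = 2.0483 ≥ 1 ⇒ polar night, H₀ = 0 and Q̄ = 0.
Daily total = Q̄ × 35.80 h × 3600 s/h = 0.00 MJ/m².

0.00 MJ/m²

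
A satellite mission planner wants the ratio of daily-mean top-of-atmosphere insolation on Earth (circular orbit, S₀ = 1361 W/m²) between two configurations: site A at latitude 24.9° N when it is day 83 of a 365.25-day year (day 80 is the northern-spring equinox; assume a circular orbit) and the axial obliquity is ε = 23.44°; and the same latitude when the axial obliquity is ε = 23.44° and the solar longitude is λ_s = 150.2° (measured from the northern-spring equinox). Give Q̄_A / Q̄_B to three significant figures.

— Configuration A (φ=+24.9°):
Solar longitude: λ_s = 360° × (83 − 80)/365.25 = 2.957°.
sin δ = sin 23.44° × sin 2.957° = 0.02052, so δ = +1.176°.
cos H₀ = −tan(+24.9°) tan(+1.176°) = -0.0095, H₀ = 1.5803 rad.
Bracket: H₀ sin φ sin δ + cos φ cos δ sin H₀ = 1.5803×0.42104×0.02052 + 0.90704×0.99979×0.99995 = 0.013653 + 0.906804 = 0.920457.
Q̄ = (S₀/π) × [bracket] = (1361/π) × 0.920457 = 398.76 W/m².
— Configuration B (φ=+24.9°):
Solar declination: sin δ = sin ε · sin λ_s = sin 23.44° × sin 150.2° = 0.19769, so δ = +11.402°.
cos H₀ = −tan(+24.9°) tan(+11.402°) = -0.0936, H₀ = 1.6645 rad.
Bracket: H₀ sin φ sin δ + cos φ cos δ sin H₀ = 1.6645×0.42104×0.19769 + 0.90704×0.98026×0.99561 = 0.138545 + 0.885232 = 1.023777.
Q̄ = (S₀/π) × [bracket] = (1361/π) × 1.023777 = 443.52 W/m².
Ratio Q̄_A / Q̄_B = 398.76 / 443.52 = 0.8991.

Q̄_A / Q̄_B ≈ 0.899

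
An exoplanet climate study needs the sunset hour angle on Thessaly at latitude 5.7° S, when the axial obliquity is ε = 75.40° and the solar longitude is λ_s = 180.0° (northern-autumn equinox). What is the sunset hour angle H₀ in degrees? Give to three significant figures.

Solar declination: sin δ = sin ε · sin λ_s = sin 75.40° × sin 180.0° = 0.00000, so δ = +0.000°.
cos H₀ = −tan φ · tan δ = −tan(-5.7°) × tan(+0.000°) = 0.0000, so H₀ = 1.5708 rad = 90.00°.

H₀ = 90.0°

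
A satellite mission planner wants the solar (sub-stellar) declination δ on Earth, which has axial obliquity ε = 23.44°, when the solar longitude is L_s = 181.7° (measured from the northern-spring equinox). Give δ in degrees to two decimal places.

δ = -0.68°

sin δ = sin ε · sin L_s = sin 23.44° × sin 181.7° = -0.011801.
δ = arcsin(-0.011801) = -0.68°.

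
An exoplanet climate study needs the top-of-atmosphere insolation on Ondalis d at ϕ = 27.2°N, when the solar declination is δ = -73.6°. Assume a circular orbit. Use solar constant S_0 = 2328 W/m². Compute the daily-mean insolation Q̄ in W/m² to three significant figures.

Q̄ ≈ 0.00 W/m²

cos h₀ = −tan(+27.2°) tan(-73.600°) = 1.7462 ≥ 1 ⇒ polar night, h₀ = 0 and Q̄ = 0.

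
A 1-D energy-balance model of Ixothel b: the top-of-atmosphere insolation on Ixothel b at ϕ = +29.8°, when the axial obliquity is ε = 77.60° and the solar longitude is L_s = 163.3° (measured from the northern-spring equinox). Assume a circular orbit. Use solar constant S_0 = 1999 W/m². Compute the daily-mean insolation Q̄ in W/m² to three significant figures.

Q̄ ≈ 677 W/m²

Solar declination: sin δ = sin ε · sin L_s = sin 77.60° × sin 163.3° = 0.28066, so δ = +16.299°.
cos h₀ = −tan(+29.8°) tan(+16.299°) = -0.1675, h₀ = 1.7391 rad.
Bracket: h₀ sin ϕ sin δ + cos ϕ cos δ sin h₀ = 1.7391×0.49697×0.28066 + 0.86777×0.95981×0.98588 = 0.242569 + 0.821134 = 1.063703.
Q̄ = (S_0/π) × [bracket] = (1999/π) × 1.063703 = 676.8 W/m².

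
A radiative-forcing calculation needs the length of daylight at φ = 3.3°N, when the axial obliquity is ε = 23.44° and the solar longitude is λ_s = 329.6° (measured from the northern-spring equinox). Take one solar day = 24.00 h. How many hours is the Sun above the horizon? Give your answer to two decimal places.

Solar declination: sin δ = sin ε · sin λ_s = sin 23.44° × sin 329.6° = -0.20129, so δ = -11.613°.
cos H₀ = −tan φ · tan δ = −tan(+3.3°) × tan(-11.613°) = 0.0118, so H₀ = 1.5589 rad = 89.32°.
Daylight = 2H₀/(2π) × 24.00 h = (1.5589/π) × 24.00 = 11.91 h.

11.91 h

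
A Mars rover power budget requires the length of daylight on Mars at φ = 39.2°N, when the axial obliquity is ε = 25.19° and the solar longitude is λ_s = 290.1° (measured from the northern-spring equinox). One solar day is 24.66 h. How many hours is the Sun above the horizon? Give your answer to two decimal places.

9.48 h

Solar declination: sin δ = sin ε · sin λ_s = sin 25.19° × sin 290.1° = -0.39970, so δ = -23.559°.
cos H₀ = −tan φ · tan δ = −tan(+39.2°) × tan(-23.559°) = 0.3556, so H₀ = 1.2072 rad = 69.17°.
Daylight = 2H₀/(2π) × 24.66 h = (1.2072/π) × 24.66 = 9.48 h.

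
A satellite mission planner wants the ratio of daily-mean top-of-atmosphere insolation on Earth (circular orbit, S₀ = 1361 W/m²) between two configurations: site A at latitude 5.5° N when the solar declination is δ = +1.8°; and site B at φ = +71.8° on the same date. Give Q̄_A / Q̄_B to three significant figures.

Q̄_A / Q̄_B ≈ 2.77

— Configuration A (φ=+5.5°):
cos H₀ = −tan(+5.5°) tan(+1.800°) = -0.0030, H₀ = 1.5738 rad.
Bracket: H₀ sin φ sin δ + cos φ cos δ sin H₀ = 1.5738×0.09585×0.03141 + 0.99540×0.99951×1.00000 = 0.004738 + 0.994912 = 0.999650.
Q̄ = (S₀/π) × [bracket] = (1361/π) × 0.999650 = 433.07 W/m².
— Configuration B (φ=+71.8°):
cos H₀ = −tan(+71.8°) tan(+1.800°) = -0.0956, H₀ = 1.6665 rad.
Bracket: H₀ sin φ sin δ + cos φ cos δ sin H₀ = 1.6665×0.94997×0.03141 + 0.31233×0.99951×0.99542 = 0.049726 + 0.310747 = 0.360473.
Q̄ = (S₀/π) × [bracket] = (1361/π) × 0.360473 = 156.16 W/m².
Ratio Q̄_A / Q̄_B = 433.07 / 156.16 = 2.773.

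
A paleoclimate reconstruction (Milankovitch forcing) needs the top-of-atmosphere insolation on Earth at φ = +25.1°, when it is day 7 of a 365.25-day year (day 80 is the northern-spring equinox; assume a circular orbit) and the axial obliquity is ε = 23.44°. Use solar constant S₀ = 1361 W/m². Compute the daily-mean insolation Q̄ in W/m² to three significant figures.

Q̄ ≈ 261 W/m²

Solar longitude: λ_s = 360° × (7 − 80)/365.25 = -71.951°, i.e. -71.951° + 360° = 288.049°.
sin δ = sin 23.44° × sin 288.049° = -0.37821, so δ = -22.223°.
cos H₀ = −tan(+25.1°) tan(-22.223°) = 0.1914, H₀ = 1.3782 rad.
Bracket: H₀ sin φ sin δ + cos φ cos δ sin H₀ = 1.3782×0.42420×-0.37821 + 0.90557×0.92572×0.98152 = -0.221114 + 0.822812 = 0.601698.
Q̄ = (S₀/π) × [bracket] = (1361/π) × 0.601698 = 260.7 W/m².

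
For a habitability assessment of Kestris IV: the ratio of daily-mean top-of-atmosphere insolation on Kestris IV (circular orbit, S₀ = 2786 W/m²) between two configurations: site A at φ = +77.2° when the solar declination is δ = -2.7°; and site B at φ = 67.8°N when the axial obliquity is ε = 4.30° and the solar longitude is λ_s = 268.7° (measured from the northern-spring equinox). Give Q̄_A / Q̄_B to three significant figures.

— Configuration A (φ=+77.2°):
cos H₀ = −tan(+77.2°) tan(-2.700°) = 0.2076, H₀ = 1.3617 rad.
Bracket: H₀ sin φ sin δ + cos φ cos δ sin H₀ = 1.3617×0.97515×-0.04711 + 0.22155×0.99889×0.97822 = -0.062556 + 0.216484 = 0.153928.
Q̄ = (S₀/π) × [bracket] = (2786/π) × 0.153928 = 136.51 W/m².
— Configuration B (φ=+67.8°):
Solar declination: sin δ = sin ε · sin λ_s = sin 4.30° × sin 268.7° = -0.07496, so δ = -4.299°.
cos H₀ = −tan(+67.8°) tan(-4.299°) = 0.1842, H₀ = 1.3855 rad.
Bracket: H₀ sin φ sin δ + cos φ cos δ sin H₀ = 1.3855×0.92587×-0.07496 + 0.37784×0.99719×0.98289 = -0.096158 + 0.370332 = 0.274174.
Q̄ = (S₀/π) × [bracket] = (2786/π) × 0.274174 = 243.14 W/m².
Ratio Q̄_A / Q̄_B = 136.51 / 243.14 = 0.5614.

Q̄_A / Q̄_B ≈ 0.561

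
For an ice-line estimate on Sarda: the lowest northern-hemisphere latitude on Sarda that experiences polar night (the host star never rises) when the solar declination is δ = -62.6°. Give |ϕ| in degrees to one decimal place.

Polar night requires cos h₀ = −tan ϕ tan δ ≥ 1, i.e. tan ϕ tan δ ≤ −1.
The boundary is |tan ϕ| · |tan δ| = 1, so |ϕ| = 90° − |δ| = 90° − 62.6° = 27.4° in the northern hemisphere.

|ϕ| = 27.4°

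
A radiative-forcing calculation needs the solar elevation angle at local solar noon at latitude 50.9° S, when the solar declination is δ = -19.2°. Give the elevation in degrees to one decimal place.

58.3°

At local noon the hour angle is zero, so the zenith angle equals |ϕ − δ| = |-50.9° − (-19.200°)| = 31.700°.
Elevation = 90° − 31.700° = 58.3°.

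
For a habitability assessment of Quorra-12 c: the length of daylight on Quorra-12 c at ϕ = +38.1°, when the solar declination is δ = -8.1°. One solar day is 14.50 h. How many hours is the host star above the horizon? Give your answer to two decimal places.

cos h₀ = −tan ϕ · tan δ = −tan(+38.1°) × tan(-8.100°) = 0.1116, so h₀ = 1.4590 rad = 83.59°.
Daylight = 2h₀/(2π) × 14.50 h = (1.4590/π) × 14.50 = 6.73 h.

6.73 h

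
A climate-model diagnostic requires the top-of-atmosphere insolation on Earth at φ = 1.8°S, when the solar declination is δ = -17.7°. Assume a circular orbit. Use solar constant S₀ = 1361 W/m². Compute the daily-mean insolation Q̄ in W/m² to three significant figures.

cos H₀ = −tan(-1.8°) tan(-17.700°) = -0.0100, H₀ = 1.5808 rad.
Bracket: H₀ sin φ sin δ + cos φ cos δ sin H₀ = 1.5808×-0.03141×-0.30403 + 0.99951×0.95266×0.99995 = 0.015096 + 0.952146 = 0.967242.
Q̄ = (S₀/π) × [bracket] = (1361/π) × 0.967242 = 419.0 W/m².

Q̄ ≈ 419 W/m²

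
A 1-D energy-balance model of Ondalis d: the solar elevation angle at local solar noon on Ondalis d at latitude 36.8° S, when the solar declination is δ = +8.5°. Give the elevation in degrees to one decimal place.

At local noon the hour angle is zero, so the zenith angle equals |φ − δ| = |-36.8° − (+8.500°)| = 45.300°.
Elevation = 90° − 45.300° = 44.7°.

44.7°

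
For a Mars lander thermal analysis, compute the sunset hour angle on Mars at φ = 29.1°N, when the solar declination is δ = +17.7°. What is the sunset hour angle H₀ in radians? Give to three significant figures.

cos H₀ = −tan φ · tan δ = −tan(+29.1°) × tan(+17.700°) = -0.1776, so H₀ = 1.7494 rad = 100.23°.

H₀ = 1.75 rad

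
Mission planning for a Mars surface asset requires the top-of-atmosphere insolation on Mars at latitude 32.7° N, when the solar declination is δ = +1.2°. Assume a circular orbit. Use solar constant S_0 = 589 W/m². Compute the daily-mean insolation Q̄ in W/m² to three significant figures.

cos h₀ = −tan(+32.7°) tan(+1.200°) = -0.0134, h₀ = 1.5842 rad.
Bracket: h₀ sin ϕ sin δ + cos ϕ cos δ sin h₀ = 1.5842×0.54024×0.02094 + 0.84151×0.99978×0.99991 = 0.017921 + 0.841249 = 0.859170.
Q̄ = (S_0/π) × [bracket] = (589/π) × 0.859170 = 161.1 W/m².

Q̄ ≈ 161 W/m²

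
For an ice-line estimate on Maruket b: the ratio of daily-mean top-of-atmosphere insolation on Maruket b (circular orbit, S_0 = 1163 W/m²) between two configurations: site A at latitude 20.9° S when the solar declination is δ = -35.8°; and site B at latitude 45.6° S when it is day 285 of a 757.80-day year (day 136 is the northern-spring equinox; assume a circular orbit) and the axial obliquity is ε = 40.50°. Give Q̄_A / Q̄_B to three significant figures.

Q̄_A / Q̄_B ≈ 22.4

— Configuration A (ϕ=-20.9°):
cos h₀ = −tan(-20.9°) tan(-35.800°) = -0.2754, h₀ = 1.8498 rad.
Bracket: h₀ sin ϕ sin δ + cos ϕ cos δ sin h₀ = 1.8498×-0.35674×-0.58496 + 0.93420×0.81106×0.96133 = 0.386014 + 0.728392 = 1.114406.
Q̄ = (S_0/π) × [bracket] = (1163/π) × 1.114406 = 412.55 W/m².
— Configuration B (ϕ=-45.6°):
Solar longitude: L_s = 360° × (285 − 136)/757.80 = 70.784°.
sin δ = sin 40.50° × sin 70.784° = 0.61326, so δ = +37.826°.
cos h₀ = −tan(-45.6°) tan(+37.826°) = 0.7928, h₀ = 0.6553 rad.
Bracket: h₀ sin ϕ sin δ + cos ϕ cos δ sin h₀ = 0.6553×-0.71447×0.61326 + 0.69966×0.78988×0.60944 = -0.287124 + 0.336805 = 0.049681.
Q̄ = (S_0/π) × [bracket] = (1163/π) × 0.049681 = 18.392 W/m².
Ratio Q̄_A / Q̄_B = 412.55 / 18.392 = 22.43.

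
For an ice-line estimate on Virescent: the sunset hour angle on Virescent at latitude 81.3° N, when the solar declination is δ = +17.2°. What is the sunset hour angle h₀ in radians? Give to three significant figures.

h₀ = 3.14 rad

Sunrise equation: cos h₀ = −tan ϕ · tan δ = -2.0229 ≤ −1, so the host star never sets (polar day) and h₀ = π.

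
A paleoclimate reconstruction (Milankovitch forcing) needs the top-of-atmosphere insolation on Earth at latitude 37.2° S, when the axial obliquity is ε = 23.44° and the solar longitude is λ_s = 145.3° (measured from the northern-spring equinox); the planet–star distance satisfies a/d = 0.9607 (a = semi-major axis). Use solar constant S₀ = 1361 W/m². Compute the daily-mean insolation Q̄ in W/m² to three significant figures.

Q̄ ≈ 229 W/m²

Solar declination: sin δ = sin ε · sin λ_s = sin 23.44° × sin 145.3° = 0.22645, so δ = +13.088°.
cos H₀ = −tan(-37.2°) tan(+13.088°) = 0.1765, H₀ = 1.3934 rad.
Bracket: H₀ sin φ sin δ + cos φ cos δ sin H₀ = 1.3934×-0.60460×0.22645 + 0.79653×0.97402×0.98431 = -0.190773 + 0.763663 = 0.572890.
Inverse-square distance factor (a/d)² = 0.9607² = 0.922944.
Q̄ = (S₀/π) × 0.922944 × [bracket] = (1361/π) × 0.922944 × 0.572890 = 229.1 W/m².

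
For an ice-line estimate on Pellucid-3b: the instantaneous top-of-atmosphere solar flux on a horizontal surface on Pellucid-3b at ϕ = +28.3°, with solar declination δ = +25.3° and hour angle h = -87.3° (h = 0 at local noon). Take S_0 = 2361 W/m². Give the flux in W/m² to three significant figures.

567 W/m²

cos θ_z = sin ϕ sin δ + cos ϕ cos δ cos h = 0.202605 + 0.037498 = 0.240103.
Flux = S_0 · cos θ_z = 2361 × 0.240103 = 566.9 W/m².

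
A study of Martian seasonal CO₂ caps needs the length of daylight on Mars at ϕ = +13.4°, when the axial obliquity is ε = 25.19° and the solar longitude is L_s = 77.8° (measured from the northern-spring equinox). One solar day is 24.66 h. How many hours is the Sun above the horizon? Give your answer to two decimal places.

13.19 h

Solar declination: sin δ = sin ε · sin L_s = sin 25.19° × sin 77.8° = 0.41601, so δ = +24.583°.
cos h₀ = −tan ϕ · tan δ = −tan(+13.4°) × tan(+24.583°) = -0.1090, so h₀ = 1.6800 rad = 96.26°.
Daylight = 2h₀/(2π) × 24.66 h = (1.6800/π) × 24.66 = 13.19 h.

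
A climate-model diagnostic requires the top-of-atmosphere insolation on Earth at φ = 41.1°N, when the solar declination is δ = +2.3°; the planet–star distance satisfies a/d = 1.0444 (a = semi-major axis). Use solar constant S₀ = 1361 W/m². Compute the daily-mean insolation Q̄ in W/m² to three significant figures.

cos H₀ = −tan(+41.1°) tan(+2.300°) = -0.0350, H₀ = 1.6058 rad.
Bracket: H₀ sin φ sin δ + cos φ cos δ sin H₀ = 1.6058×0.65738×0.04013 + 0.75356×0.99919×0.99939 = 0.042362 + 0.752490 = 0.794852.
Inverse-square distance factor (a/d)² = 1.0444² = 1.090771.
Q̄ = (S₀/π) × 1.090771 × [bracket] = (1361/π) × 1.090771 × 0.794852 = 375.6 W/m².

Q̄ ≈ 376 W/m²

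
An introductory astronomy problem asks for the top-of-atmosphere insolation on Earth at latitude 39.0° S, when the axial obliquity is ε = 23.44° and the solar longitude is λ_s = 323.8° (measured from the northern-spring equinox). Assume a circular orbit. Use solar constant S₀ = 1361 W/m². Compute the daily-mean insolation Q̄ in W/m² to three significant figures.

Q̄ ≈ 434 W/m²

Solar declination: sin δ = sin ε · sin λ_s = sin 23.44° × sin 323.8° = -0.23494, so δ = -13.588°.
cos H₀ = −tan(-39.0°) tan(-13.588°) = -0.1957, H₀ = 1.7678 rad.
Bracket: H₀ sin φ sin δ + cos φ cos δ sin H₀ = 1.7678×-0.62932×-0.23494 + 0.77715×0.97201×0.98066 = 0.261374 + 0.740788 = 1.002162.
Q̄ = (S₀/π) × [bracket] = (1361/π) × 1.002162 = 434.2 W/m².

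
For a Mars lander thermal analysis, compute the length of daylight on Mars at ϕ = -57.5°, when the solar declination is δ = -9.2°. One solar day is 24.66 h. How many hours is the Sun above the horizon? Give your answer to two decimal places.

cos h₀ = −tan ϕ · tan δ = −tan(-57.5°) × tan(-9.200°) = -0.2542, so h₀ = 1.8279 rad = 104.73°.
Daylight = 2h₀/(2π) × 24.66 h = (1.8279/π) × 24.66 = 14.35 h.

14.35 h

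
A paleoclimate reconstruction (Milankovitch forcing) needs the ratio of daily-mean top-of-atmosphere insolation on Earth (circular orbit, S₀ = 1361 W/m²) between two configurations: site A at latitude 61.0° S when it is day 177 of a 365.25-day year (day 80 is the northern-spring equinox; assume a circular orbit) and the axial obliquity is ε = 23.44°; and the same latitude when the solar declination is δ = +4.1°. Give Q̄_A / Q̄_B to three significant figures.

— Configuration A (φ=-61.0°):
Solar longitude: λ_s = 360° × (177 − 80)/365.25 = 95.606°.
sin δ = sin 23.44° × sin 95.606° = 0.39589, so δ = +23.321°.
cos H₀ = −tan(-61.0°) tan(+23.321°) = 0.7777, H₀ = 0.6797 rad.
Bracket: H₀ sin φ sin δ + cos φ cos δ sin H₀ = 0.6797×-0.87462×0.39589 + 0.48481×0.91830×0.62859 = -0.235348 + 0.279849 = 0.044501.
Q̄ = (S₀/π) × [bracket] = (1361/π) × 0.044501 = 19.279 W/m².
— Configuration B (φ=-61.0°):
cos H₀ = −tan(-61.0°) tan(+4.100°) = 0.1293, H₀ = 1.4411 rad.
Bracket: H₀ sin φ sin δ + cos φ cos δ sin H₀ = 1.4411×-0.87462×0.07150 + 0.48481×0.99744×0.99160 = -0.090120 + 0.479507 = 0.389387.
Q̄ = (S₀/π) × [bracket] = (1361/π) × 0.389387 = 168.69 W/m².
Ratio Q̄_A / Q̄_B = 19.279 / 168.69 = 0.1143.

Q̄_A / Q̄_B ≈ 0.114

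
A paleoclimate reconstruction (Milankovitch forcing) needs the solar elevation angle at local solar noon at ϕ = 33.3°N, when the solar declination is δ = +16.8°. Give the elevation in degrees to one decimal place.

73.5°

At local noon the hour angle is zero, so the zenith angle equals |ϕ − δ| = |+33.3° − (+16.800°)| = 16.500°.
Elevation = 90° − 16.500° = 73.5°.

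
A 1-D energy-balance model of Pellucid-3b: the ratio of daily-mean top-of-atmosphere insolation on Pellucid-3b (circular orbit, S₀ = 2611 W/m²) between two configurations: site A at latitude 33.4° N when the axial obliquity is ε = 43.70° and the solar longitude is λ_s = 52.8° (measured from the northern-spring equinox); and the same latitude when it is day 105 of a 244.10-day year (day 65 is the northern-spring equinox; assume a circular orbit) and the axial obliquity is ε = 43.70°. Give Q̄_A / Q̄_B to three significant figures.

Q̄_A / Q̄_B ≈ 0.980

— Configuration A (φ=+33.4°):
Solar declination: sin δ = sin ε · sin λ_s = sin 43.70° × sin 52.8° = 0.55031, so δ = +33.388°.
cos H₀ = −tan(+33.4°) tan(+33.388°) = -0.4346, H₀ = 2.0204 rad.
Bracket: H₀ sin φ sin δ + cos φ cos δ sin H₀ = 2.0204×0.55048×0.55031 + 0.83485×0.83496×0.90063 = 0.612049 + 0.627799 = 1.239848.
Q̄ = (S₀/π) × [bracket] = (2611/π) × 1.239848 = 1030.4 W/m².
— Configuration B (φ=+33.4°):
Solar longitude: λ_s = 360° × (105 − 65)/244.10 = 58.992°.
sin δ = sin 43.70° × sin 58.992° = 0.59215, so δ = +36.310°.
cos H₀ = −tan(+33.4°) tan(+36.310°) = -0.4845, H₀ = 2.0766 rad.
Bracket: H₀ sin φ sin δ + cos φ cos δ sin H₀ = 2.0766×0.55048×0.59215 + 0.83485×0.80583×0.87477 = 0.676903 + 0.588499 = 1.265402.
Q̄ = (S₀/π) × [bracket] = (2611/π) × 1.265402 = 1051.7 W/m².
Ratio Q̄_A / Q̄_B = 1030.4 / 1051.7 = 0.9797.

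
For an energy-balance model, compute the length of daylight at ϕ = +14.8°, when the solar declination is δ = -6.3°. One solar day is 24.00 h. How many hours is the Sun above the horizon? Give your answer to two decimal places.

11.78 h

cos h₀ = −tan ϕ · tan δ = −tan(+14.8°) × tan(-6.300°) = 0.0292, so h₀ = 1.5416 rad = 88.33°.
Daylight = 2h₀/(2π) × 24.00 h = (1.5416/π) × 24.00 = 11.78 h.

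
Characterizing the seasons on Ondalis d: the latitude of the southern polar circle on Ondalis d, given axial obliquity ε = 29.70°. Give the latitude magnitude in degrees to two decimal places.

The polar circle is the lowest latitude that experiences at least one full rotation of continuous darkness at the northern-summer solstice; it lies at |ϕ| = 90° − ε = 90° − 29.70° = 60.30°.

60.30°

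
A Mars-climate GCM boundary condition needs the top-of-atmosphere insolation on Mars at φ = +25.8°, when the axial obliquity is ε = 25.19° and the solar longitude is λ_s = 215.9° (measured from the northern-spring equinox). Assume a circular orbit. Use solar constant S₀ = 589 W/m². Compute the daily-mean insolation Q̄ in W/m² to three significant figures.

Q̄ ≈ 133 W/m²

Solar declination: sin δ = sin ε · sin λ_s = sin 25.19° × sin 215.9° = -0.24957, so δ = -14.452°.
cos H₀ = −tan(+25.8°) tan(-14.452°) = 0.1246, H₀ = 1.4459 rad.
Bracket: H₀ sin φ sin δ + cos φ cos δ sin H₀ = 1.4459×0.43523×-0.24957 + 0.90032×0.96836×0.99221 = -0.157054 + 0.865042 = 0.707988.
Q̄ = (S₀/π) × [bracket] = (589/π) × 0.707988 = 132.7 W/m².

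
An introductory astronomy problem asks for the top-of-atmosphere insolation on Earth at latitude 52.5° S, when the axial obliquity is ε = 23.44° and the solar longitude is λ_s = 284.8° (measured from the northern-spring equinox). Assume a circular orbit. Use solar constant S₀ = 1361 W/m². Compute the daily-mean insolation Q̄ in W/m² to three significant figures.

Q̄ ≈ 488 W/m²

Solar declination: sin δ = sin ε · sin λ_s = sin 23.44° × sin 284.8° = -0.38459, so δ = -22.618°.
cos H₀ = −tan(-52.5°) tan(-22.618°) = -0.5430, H₀ = 2.1448 rad.
Bracket: H₀ sin φ sin δ + cos φ cos δ sin H₀ = 2.1448×-0.79335×-0.38459 + 0.60876×0.92309×0.83975 = 0.654410 + 0.471889 = 1.126299.
Q̄ = (S₀/π) × [bracket] = (1361/π) × 1.126299 = 487.9 W/m².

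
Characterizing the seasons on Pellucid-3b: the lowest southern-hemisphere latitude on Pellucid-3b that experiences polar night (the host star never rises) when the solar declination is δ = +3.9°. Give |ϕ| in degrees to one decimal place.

|ϕ| = 86.1°

Polar night requires cos h₀ = −tan ϕ tan δ ≥ 1, i.e. tan ϕ tan δ ≤ −1.
The boundary is |tan ϕ| · |tan δ| = 1, so |ϕ| = 90° − |δ| = 90° − 3.9° = 86.1° in the southern hemisphere.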